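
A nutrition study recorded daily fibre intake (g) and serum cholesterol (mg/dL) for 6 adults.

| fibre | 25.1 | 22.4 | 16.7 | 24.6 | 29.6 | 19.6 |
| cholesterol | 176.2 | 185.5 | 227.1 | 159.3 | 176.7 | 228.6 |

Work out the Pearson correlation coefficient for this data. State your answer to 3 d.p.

n = 6, Σx = 138, Σy = 1153.4, Σx² = 3276.14, Σy² = 225888.44, Σxy = 26000.05
nΣxy − ΣxΣy = 156000.3 − 159169.2 = -3168.9
nΣx² − (Σx)² = 19656.84 − 19044 = 612.84; nΣy² − (Σy)² = 1355330.64 − 1330331.56 = 24999.08
r = -3168.9 / √(612.84 × 24999.08) = -3168.9 / 3914.1329 ≈ -0.810

-0.810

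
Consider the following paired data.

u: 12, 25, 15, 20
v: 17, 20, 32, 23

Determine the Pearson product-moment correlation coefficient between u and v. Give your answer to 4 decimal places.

-0.1080

n = 4, Σu = 72, Σv = 92, Σu² = 1394, Σv² = 2242, Σuv = 1644
nΣuv − ΣuΣv = 6576 − 6624 = -48
nΣu² − (Σu)² = 5576 − 5184 = 392; nΣv² − (Σv)² = 8968 − 8464 = 504
r = -48 / √(392 × 504) = -48 / 444.4862 ≈ -0.1080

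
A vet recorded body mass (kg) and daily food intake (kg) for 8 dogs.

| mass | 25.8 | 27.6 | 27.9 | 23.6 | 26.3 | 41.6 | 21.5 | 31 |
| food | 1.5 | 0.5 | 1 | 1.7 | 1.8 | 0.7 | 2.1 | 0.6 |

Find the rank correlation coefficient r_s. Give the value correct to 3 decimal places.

Rank mass: 3, 5, 6, 2, 4, 8, 1, 7
Rank food: 5, 1, 4, 6, 7, 3, 8, 2
d = rank(mass) − rank(food): -2, 4, 2, -4, -3, 5, -7, 5; Σd² = 148
ρ = 1 − 6Σd² / [n(n²−1)] = 1 − 6×148 / (8×63) = 1 − 888/504 ≈ -0.762

-0.762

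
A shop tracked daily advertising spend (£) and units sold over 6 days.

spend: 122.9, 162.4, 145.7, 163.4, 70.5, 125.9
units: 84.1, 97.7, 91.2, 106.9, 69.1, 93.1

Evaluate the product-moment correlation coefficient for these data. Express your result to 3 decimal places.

0.944

n = 6, Σx = 790.8, Σy = 542.1, Σx² = 110227.28, Σy² = 49805.57, Σxy = 73550.51
nΣxy − ΣxΣy = 441303.06 − 428692.68 = 12610.38
nΣx² − (Σx)² = 661363.68 − 625364.64 = 35999.04; nΣy² − (Σy)² = 298833.42 − 293872.41 = 4961.01
r = 12610.38 / √(35999.04 × 4961.01) = 12610.38 / 13363.8167 ≈ 0.944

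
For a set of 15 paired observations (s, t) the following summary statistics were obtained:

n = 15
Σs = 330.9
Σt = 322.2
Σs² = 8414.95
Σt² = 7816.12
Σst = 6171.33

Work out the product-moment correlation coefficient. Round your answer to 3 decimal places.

-0.937

r = (nΣst − ΣsΣt) / √[(nΣs² − (Σs)²)(nΣt² − (Σt)²)]
Numerator: 15×6171.33 − 330.9×322.2 = -14046.03
Denominator: √[(126224.25 − 109494.81)(117241.8 − 103812.84)] = √[16729.44 × 13428.96] = 14988.6284
r = -14046.03 / 14988.6284 ≈ -0.937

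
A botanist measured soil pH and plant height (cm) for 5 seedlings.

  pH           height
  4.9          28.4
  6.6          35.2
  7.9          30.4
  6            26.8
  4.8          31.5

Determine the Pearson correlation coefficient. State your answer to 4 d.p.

0.2271

n = 5, Σx = 30.2, Σy = 152.3, Σx² = 189.02, Σy² = 4680.25, Σxy = 923.64
nΣxy − ΣxΣy = 4618.2 − 4599.46 = 18.74
nΣx² − (Σx)² = 945.1 − 912.04 = 33.06; nΣy² − (Σy)² = 23401.25 − 23195.29 = 205.96
r = 18.74 / √(33.06 × 205.96) = 18.74 / 82.5169 ≈ 0.2271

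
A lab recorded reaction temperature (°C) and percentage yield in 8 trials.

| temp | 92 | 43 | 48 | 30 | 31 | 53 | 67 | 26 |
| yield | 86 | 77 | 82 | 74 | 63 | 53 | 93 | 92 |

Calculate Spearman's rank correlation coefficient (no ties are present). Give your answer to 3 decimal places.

Rank temp: 8, 4, 5, 2, 3, 6, 7, 1
Rank yield: 6, 4, 5, 3, 2, 1, 8, 7
d = rank(temp) − rank(yield): 2, 0, 0, -1, 1, 5, -1, -6; Σd² = 68
ρ = 1 − 6Σd² / [n(n²−1)] = 1 − 6×68 / (8×63) = 1 − 408/504 ≈ 0.190

0.190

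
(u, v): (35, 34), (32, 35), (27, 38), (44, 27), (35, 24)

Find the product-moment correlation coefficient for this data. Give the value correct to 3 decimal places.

-0.709

n = 5, Σu = 173, Σv = 158, Σu² = 6139, Σv² = 5130, Σuv = 5364
nΣuv − ΣuΣv = 26820 − 27334 = -514
nΣu² − (Σu)² = 30695 − 29929 = 766; nΣv² − (Σv)² = 25650 − 24964 = 686
r = -514 / √(766 × 686) = -514 / 724.8972 ≈ -0.709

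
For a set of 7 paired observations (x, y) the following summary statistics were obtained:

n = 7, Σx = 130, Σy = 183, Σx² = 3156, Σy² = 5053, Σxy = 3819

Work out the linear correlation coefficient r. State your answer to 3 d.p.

r = (nΣxy − ΣxΣy) / √[(nΣx² − (Σx)²)(nΣy² − (Σy)²)]
Numerator: 7×3819 − 130×183 = 2943
Denominator: √[(22092 − 16900)(35371 − 33489)] = √[5192 × 1882] = 3125.9149
r = 2943 / 3125.9149 ≈ 0.941

0.941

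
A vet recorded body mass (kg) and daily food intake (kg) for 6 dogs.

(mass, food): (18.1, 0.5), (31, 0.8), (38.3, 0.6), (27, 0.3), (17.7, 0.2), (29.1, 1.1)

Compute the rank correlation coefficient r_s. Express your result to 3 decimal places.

Rank mass: 2, 5, 6, 3, 1, 4
Rank food: 3, 5, 4, 2, 1, 6
d = rank(mass) − rank(food): -1, 0, 2, 1, 0, -2; Σd² = 10
ρ = 1 − 6Σd² / [n(n²−1)] = 1 − 6×10 / (6×35) = 1 − 60/210 ≈ 0.714

0.714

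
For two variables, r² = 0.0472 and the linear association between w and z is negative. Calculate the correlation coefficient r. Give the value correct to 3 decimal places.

|r| = √0.0472 = 0.217
The association is negative, so r = −0.217.

-0.217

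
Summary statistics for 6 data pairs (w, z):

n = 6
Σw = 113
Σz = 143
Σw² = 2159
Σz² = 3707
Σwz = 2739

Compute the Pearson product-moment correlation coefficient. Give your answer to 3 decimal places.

0.477

r = (nΣwz − ΣwΣz) / √[(nΣw² − (Σw)²)(nΣz² − (Σz)²)]
Numerator: 6×2739 − 113×143 = 275
Denominator: √[(12954 − 12769)(22242 − 20449)] = √[185 × 1793] = 575.9384
r = 275 / 575.9384 ≈ 0.477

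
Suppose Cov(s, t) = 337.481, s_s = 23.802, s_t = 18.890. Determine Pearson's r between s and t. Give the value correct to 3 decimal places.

0.751

r = Cov(s,t) / (s_s · s_t) = 337.481 / (23.802 × 18.890)
  = 337.481 / 449.6198 ≈ 0.751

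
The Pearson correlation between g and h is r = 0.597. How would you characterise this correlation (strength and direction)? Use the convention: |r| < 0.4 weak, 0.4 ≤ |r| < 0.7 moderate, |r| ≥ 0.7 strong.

moderate positive

r = 0.597 > 0 so the relationship is positive.
|r| = 0.597, which falls in the moderate range.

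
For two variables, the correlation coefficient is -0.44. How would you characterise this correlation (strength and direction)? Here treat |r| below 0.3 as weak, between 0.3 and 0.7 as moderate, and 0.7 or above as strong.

moderate negative

r = -0.44 < 0 so the relationship is negative.
|r| = 0.44, which falls in the moderate range.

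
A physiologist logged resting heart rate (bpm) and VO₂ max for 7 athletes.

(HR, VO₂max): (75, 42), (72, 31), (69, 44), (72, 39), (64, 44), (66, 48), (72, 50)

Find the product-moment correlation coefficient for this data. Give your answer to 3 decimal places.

n = 7, Σx = 490, Σy = 298, Σx² = 34390, Σy² = 12922, Σxy = 20810
nΣxy − ΣxΣy = 145670 − 146020 = -350
nΣx² − (Σx)² = 240730 − 240100 = 630; nΣy² − (Σy)² = 90454 − 88804 = 1650
r = -350 / √(630 × 1650) = -350 / 1019.5587 ≈ -0.343

-0.343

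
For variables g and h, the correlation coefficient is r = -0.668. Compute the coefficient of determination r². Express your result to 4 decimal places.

0.4462

r² = (-0.668)² = 0.4462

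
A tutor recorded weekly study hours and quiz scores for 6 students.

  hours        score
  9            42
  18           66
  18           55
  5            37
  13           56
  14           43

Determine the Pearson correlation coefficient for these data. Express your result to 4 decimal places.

0.8354

n = 6, Σx = 77, Σy = 299, Σx² = 1119, Σy² = 15499, Σxy = 4071
nΣxy − ΣxΣy = 24426 − 23023 = 1403
nΣx² − (Σx)² = 6714 − 5929 = 785; nΣy² − (Σy)² = 92994 − 89401 = 3593
r = 1403 / √(785 × 3593) = 1403 / 1679.4359 ≈ 0.8354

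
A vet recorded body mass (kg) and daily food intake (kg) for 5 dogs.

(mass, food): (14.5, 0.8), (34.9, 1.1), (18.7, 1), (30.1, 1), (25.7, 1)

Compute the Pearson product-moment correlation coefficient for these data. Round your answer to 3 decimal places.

n = 5, Σx = 123.9, Σy = 4.9, Σx² = 3344.45, Σy² = 4.85, Σxy = 124.49
nΣxy − ΣxΣy = 622.45 − 607.11 = 15.34
nΣx² − (Σx)² = 16722.25 − 15351.21 = 1371.04; nΣy² − (Σy)² = 24.25 − 24.01 = 0.24
r = 15.34 / √(1371.04 × 0.24) = 15.34 / 18.1397 ≈ 0.846

0.846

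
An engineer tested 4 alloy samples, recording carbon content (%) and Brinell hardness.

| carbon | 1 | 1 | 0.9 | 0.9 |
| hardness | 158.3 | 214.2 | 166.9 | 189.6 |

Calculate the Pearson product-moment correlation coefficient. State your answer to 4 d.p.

0.1843

n = 4, Σx = 3.8, Σy = 729, Σx² = 3.62, Σy² = 134744.3, Σxy = 693.35
nΣxy − ΣxΣy = 2773.4 − 2770.2 = 3.2
nΣx² − (Σx)² = 14.48 − 14.44 = 0.04; nΣy² − (Σy)² = 538977.2 − 531441 = 7536.2
r = 3.2 / √(0.04 × 7536.2) = 3.2 / 17.3623 ≈ 0.1843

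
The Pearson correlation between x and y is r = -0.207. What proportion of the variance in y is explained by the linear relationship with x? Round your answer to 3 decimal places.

r² = (-0.207)² = 0.043

0.043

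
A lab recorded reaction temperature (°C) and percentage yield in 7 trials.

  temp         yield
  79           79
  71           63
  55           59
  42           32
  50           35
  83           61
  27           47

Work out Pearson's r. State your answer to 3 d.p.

0.741

n = 7, Σx = 407, Σy = 376, Σx² = 26189, Σy² = 21870, Σxy = 23385
nΣxy − ΣxΣy = 163695 − 153032 = 10663
nΣx² − (Σx)² = 183323 − 165649 = 17674; nΣy² − (Σy)² = 153090 − 141376 = 11714
r = 10663 / √(17674 × 11714) = 10663 / 14388.6496 ≈ 0.741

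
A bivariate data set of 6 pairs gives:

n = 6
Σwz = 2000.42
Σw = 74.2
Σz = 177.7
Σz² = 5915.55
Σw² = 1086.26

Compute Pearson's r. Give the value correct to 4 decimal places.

-0.5942

r = (nΣwz − ΣwΣz) / √[(nΣw² − (Σw)²)(nΣz² − (Σz)²)]
Numerator: 6×2000.42 − 74.2×177.7 = -1182.82
Denominator: √[(6517.56 − 5505.64)(35493.3 − 31577.29)] = √[1011.92 × 3916.01] = 1990.6504
r = -1182.82 / 1990.6504 ≈ -0.5942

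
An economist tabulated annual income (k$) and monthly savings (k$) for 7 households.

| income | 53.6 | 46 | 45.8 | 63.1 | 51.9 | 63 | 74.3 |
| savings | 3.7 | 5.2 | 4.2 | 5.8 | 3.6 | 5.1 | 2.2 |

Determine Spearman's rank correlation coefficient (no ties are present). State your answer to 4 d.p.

Rank income: 4, 2, 1, 6, 3, 5, 7
Rank savings: 3, 6, 4, 7, 2, 5, 1
d = rank(income) − rank(savings): 1, -4, -3, -1, 1, 0, 6; Σd² = 64
ρ = 1 − 6Σd² / [n(n²−1)] = 1 − 6×64 / (7×48) = 1 − 384/336 ≈ -0.1429

-0.1429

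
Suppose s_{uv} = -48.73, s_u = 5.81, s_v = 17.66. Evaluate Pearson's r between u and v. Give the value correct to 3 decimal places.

-0.475

r = Cov(u,v) / (s_u · s_v) = -48.73 / (5.81 × 17.66)
  = -48.73 / 102.6046 ≈ -0.475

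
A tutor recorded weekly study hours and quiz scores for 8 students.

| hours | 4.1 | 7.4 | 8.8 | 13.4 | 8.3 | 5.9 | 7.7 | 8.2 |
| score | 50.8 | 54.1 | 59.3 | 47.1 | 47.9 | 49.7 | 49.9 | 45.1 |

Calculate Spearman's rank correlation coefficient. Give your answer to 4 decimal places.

Rank hours: 1, 3, 7, 8, 6, 2, 4, 5
Rank score: 6, 7, 8, 2, 3, 4, 5, 1
d = rank(hours) − rank(score): -5, -4, -1, 6, 3, -2, -1, 4; Σd² = 108
ρ = 1 − 6Σd² / [n(n²−1)] = 1 − 6×108 / (8×63) = 1 − 648/504 ≈ -0.2857

-0.2857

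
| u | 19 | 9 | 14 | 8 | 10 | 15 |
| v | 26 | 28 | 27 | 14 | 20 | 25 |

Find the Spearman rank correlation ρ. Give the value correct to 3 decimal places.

Rank u: 6, 2, 4, 1, 3, 5
Rank v: 4, 6, 5, 1, 2, 3
d = rank(u) − rank(v): 2, -4, -1, 0, 1, 2; Σd² = 26
ρ = 1 − 6Σd² / [n(n²−1)] = 1 − 6×26 / (6×35) = 1 − 156/210 ≈ 0.257

0.257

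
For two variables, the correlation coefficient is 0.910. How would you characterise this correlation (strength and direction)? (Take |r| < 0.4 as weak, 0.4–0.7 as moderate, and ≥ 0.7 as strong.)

strong positive

r = 0.910 > 0 so the relationship is positive.
|r| = 0.910, which falls in the strong range.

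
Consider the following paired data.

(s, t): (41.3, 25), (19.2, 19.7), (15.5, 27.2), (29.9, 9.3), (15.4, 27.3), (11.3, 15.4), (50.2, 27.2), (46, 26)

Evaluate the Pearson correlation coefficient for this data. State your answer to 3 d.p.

0.277

n = 8, Σs = 228.8, Σt = 177.1, Σs² = 8209.48, Σt² = 4237.71, Σst = 5266.29
nΣst − ΣsΣt = 42130.32 − 40520.48 = 1609.84
nΣs² − (Σs)² = 65675.84 − 52349.44 = 13326.4; nΣt² − (Σt)² = 33901.68 − 31364.41 = 2537.27
r = 1609.84 / √(13326.4 × 2537.27) = 1609.84 / 5814.8667 ≈ 0.277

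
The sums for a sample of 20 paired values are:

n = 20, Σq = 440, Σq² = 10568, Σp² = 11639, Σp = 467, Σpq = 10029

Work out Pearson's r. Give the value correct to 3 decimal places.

r = (nΣpq − ΣpΣq) / √[(nΣp² − (Σp)²)(nΣq² − (Σq)²)]
Numerator: 20×10029 − 467×440 = -4900
Denominator: √[(232780 − 218089)(211360 − 193600)] = √[14691 × 17760] = 16152.7756
r = -4900 / 16152.7756 ≈ -0.303

-0.303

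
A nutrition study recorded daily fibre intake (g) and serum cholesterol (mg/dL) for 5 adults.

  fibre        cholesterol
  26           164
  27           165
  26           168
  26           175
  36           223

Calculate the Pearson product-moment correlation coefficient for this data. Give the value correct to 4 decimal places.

n = 5, Σx = 141, Σy = 895, Σx² = 4053, Σy² = 162699, Σxy = 25665
nΣxy − ΣxΣy = 128325 − 126195 = 2130
nΣx² − (Σx)² = 20265 − 19881 = 384; nΣy² − (Σy)² = 813495 − 801025 = 12470
r = 2130 / √(384 × 12470) = 2130 / 2188.2596 ≈ 0.9734

0.9734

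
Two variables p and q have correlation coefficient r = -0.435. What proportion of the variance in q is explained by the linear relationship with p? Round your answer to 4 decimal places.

0.1892

r² = (-0.435)² = 0.1892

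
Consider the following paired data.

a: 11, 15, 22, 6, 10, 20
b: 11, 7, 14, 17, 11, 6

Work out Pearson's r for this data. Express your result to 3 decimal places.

-0.454

n = 6, Σa = 84, Σb = 66, Σa² = 1366, Σb² = 812, Σab = 866
nΣab − ΣaΣb = 5196 − 5544 = -348
nΣa² − (Σa)² = 8196 − 7056 = 1140; nΣb² − (Σb)² = 4872 − 4356 = 516
r = -348 / √(1140 × 516) = -348 / 766.9681 ≈ -0.454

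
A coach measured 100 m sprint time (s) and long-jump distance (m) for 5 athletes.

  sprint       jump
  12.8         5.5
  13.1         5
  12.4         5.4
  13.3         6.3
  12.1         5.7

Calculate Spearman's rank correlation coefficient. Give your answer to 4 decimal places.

Rank sprint: 3, 4, 2, 5, 1
Rank jump: 3, 1, 2, 5, 4
d = rank(sprint) − rank(jump): 0, 3, 0, 0, -3; Σd² = 18
ρ = 1 − 6Σd² / [n(n²−1)] = 1 − 6×18 / (5×24) = 1 − 108/120 ≈ 0.1000

0.1000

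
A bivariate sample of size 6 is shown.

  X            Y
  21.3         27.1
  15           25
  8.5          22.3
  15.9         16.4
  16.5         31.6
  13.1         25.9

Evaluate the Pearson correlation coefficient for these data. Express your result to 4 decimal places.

0.2923

n = 6, ΣX = 90.3, ΣY = 148.3, ΣX² = 1447.61, ΣY² = 3795.03, ΣXY = 2263.23
nΣXY − ΣXΣY = 13579.38 − 13391.49 = 187.89
nΣX² − (ΣX)² = 8685.66 − 8154.09 = 531.57; nΣY² − (ΣY)² = 22770.18 − 21992.89 = 777.29
r = 187.89 / √(531.57 × 777.29) = 187.89 / 642.7939 ≈ 0.2923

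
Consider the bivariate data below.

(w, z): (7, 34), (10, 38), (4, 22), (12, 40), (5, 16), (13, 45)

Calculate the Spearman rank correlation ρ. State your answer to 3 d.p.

Rank w: 3, 4, 1, 5, 2, 6
Rank z: 3, 4, 2, 5, 1, 6
d = rank(w) − rank(z): 0, 0, -1, 0, 1, 0; Σd² = 2
ρ = 1 − 6Σd² / [n(n²−1)] = 1 − 6×2 / (6×35) = 1 − 12/210 ≈ 0.943

0.943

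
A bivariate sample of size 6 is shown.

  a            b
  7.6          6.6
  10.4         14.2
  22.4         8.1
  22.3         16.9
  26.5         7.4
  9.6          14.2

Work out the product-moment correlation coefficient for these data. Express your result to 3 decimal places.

n = 6, Σa = 98.8, Σb = 67.4, Σa² = 1959.38, Σb² = 852.82, Σab = 1088.57
nΣab − ΣaΣb = 6531.42 − 6659.12 = -127.7
nΣa² − (Σa)² = 11756.28 − 9761.44 = 1994.84; nΣb² − (Σb)² = 5116.92 − 4542.76 = 574.16
r = -127.7 / √(1994.84 × 574.16) = -127.7 / 1070.2137 ≈ -0.119

-0.119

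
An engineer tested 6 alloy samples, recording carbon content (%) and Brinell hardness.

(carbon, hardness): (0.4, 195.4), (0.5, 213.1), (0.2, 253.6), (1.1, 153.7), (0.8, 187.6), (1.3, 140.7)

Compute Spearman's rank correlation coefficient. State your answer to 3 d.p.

-0.943

Rank carbon: 2, 3, 1, 5, 4, 6
Rank hardness: 4, 5, 6, 2, 3, 1
d = rank(carbon) − rank(hardness): -2, -2, -5, 3, 1, 5; Σd² = 68
ρ = 1 − 6Σd² / [n(n²−1)] = 1 − 6×68 / (6×35) = 1 − 408/210 ≈ -0.943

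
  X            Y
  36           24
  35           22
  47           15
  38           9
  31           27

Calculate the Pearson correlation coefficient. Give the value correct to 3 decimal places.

n = 5, ΣX = 187, ΣY = 97, ΣX² = 7135, ΣY² = 2095, ΣXY = 3518
nΣXY − ΣXΣY = 17590 − 18139 = -549
nΣX² − (ΣX)² = 35675 − 34969 = 706; nΣY² − (ΣY)² = 10475 − 9409 = 1066
r = -549 / √(706 × 1066) = -549 / 867.5229 ≈ -0.633

-0.633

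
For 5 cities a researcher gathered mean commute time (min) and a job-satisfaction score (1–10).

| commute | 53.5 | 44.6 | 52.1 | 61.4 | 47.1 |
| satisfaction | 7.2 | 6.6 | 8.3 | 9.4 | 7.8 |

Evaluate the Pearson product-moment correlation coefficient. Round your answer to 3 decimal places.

n = 5, Σx = 258.7, Σy = 39.3, Σx² = 13554.19, Σy² = 313.49, Σxy = 2056.53
nΣxy − ΣxΣy = 10282.65 − 10166.91 = 115.74
nΣx² − (Σx)² = 67770.95 − 66925.69 = 845.26; nΣy² − (Σy)² = 1567.45 − 1544.49 = 22.96
r = 115.74 / √(845.26 × 22.96) = 115.74 / 139.3096 ≈ 0.831

0.831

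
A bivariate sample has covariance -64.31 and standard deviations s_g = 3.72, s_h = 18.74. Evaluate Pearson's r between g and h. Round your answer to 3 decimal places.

-0.922

r = Cov(g,h) / (s_g · s_h) = -64.31 / (3.72 × 18.74)
  = -64.31 / 69.7128 ≈ -0.922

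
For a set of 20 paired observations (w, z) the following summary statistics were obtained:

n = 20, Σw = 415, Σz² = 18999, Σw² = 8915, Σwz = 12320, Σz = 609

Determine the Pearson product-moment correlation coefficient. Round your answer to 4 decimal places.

r = (nΣwz − ΣwΣz) / √[(nΣw² − (Σw)²)(nΣz² − (Σz)²)]
Numerator: 20×12320 − 415×609 = -6335
Denominator: √[(178300 − 172225)(379980 − 370881)] = √[6075 × 9099] = 7434.8117
r = -6335 / 7434.8117 ≈ -0.8521

-0.8521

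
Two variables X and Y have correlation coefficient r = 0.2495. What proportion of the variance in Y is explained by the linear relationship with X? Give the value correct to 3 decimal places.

r² = (0.2495)² = 0.062

0.062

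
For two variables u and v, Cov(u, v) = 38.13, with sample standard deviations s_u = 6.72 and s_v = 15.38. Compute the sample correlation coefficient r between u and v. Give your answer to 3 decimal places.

0.369

r = Cov(u,v) / (s_u · s_v) = 38.13 / (6.72 × 15.38)
  = 38.13 / 103.3536 ≈ 0.369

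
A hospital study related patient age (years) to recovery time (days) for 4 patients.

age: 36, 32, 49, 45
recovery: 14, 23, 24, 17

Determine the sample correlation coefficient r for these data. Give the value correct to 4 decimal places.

n = 4, Σx = 162, Σy = 78, Σx² = 6746, Σy² = 1590, Σxy = 3181
nΣxy − ΣxΣy = 12724 − 12636 = 88
nΣx² − (Σx)² = 26984 − 26244 = 740; nΣy² − (Σy)² = 6360 − 6084 = 276
r = 88 / √(740 × 276) = 88 / 451.9292 ≈ 0.1947

0.1947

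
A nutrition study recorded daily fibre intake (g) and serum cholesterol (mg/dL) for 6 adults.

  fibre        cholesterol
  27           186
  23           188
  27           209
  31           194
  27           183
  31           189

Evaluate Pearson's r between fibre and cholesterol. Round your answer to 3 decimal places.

n = 6, Σx = 166, Σy = 1149, Σx² = 4638, Σy² = 220467, Σxy = 31803
nΣxy − ΣxΣy = 190818 − 190734 = 84
nΣx² − (Σx)² = 27828 − 27556 = 272; nΣy² − (Σy)² = 1322802 − 1320201 = 2601
r = 84 / √(272 × 2601) = 84 / 841.1135 ≈ 0.100

0.100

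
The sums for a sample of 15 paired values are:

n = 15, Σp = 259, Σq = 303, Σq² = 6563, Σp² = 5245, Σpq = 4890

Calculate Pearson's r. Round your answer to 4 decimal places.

-0.5845

r = (nΣpq − ΣpΣq) / √[(nΣp² − (Σp)²)(nΣq² − (Σq)²)]
Numerator: 15×4890 − 259×303 = -5127
Denominator: √[(78675 − 67081)(98445 − 91809)] = √[11594 × 6636] = 8771.4186
r = -5127 / 8771.4186 ≈ -0.5845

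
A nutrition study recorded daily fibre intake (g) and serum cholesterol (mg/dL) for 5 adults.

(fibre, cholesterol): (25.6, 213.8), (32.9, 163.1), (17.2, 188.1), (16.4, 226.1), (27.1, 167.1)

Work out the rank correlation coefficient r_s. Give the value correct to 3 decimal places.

Rank fibre: 3, 5, 2, 1, 4
Rank cholesterol: 4, 1, 3, 5, 2
d = rank(fibre) − rank(cholesterol): -1, 4, -1, -4, 2; Σd² = 38
ρ = 1 − 6Σd² / [n(n²−1)] = 1 − 6×38 / (5×24) = 1 − 228/120 ≈ -0.900

-0.900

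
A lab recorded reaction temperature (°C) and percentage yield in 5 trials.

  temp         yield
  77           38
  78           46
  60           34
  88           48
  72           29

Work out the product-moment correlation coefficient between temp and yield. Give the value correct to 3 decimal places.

0.738

n = 5, Σx = 375, Σy = 195, Σx² = 28541, Σy² = 7861, Σxy = 14866
nΣxy − ΣxΣy = 74330 − 73125 = 1205
nΣx² − (Σx)² = 142705 − 140625 = 2080; nΣy² − (Σy)² = 39305 − 38025 = 1280
r = 1205 / √(2080 × 1280) = 1205 / 1631.6862 ≈ 0.738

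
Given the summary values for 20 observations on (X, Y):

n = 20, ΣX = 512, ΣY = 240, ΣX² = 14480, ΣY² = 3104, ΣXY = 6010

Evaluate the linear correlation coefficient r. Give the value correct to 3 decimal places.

-0.242

r = (nΣXY − ΣXΣY) / √[(nΣX² − (ΣX)²)(nΣY² − (ΣY)²)]
Numerator: 20×6010 − 512×240 = -2680
Denominator: √[(289600 − 262144)(62080 − 57600)] = √[27456 × 4480] = 11090.6663
r = -2680 / 11090.6663 ≈ -0.242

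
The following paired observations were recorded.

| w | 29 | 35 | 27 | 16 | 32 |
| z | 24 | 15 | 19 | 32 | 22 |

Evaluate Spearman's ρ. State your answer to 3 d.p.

-0.700

Rank w: 3, 5, 2, 1, 4
Rank z: 4, 1, 2, 5, 3
d = rank(w) − rank(z): -1, 4, 0, -4, 1; Σd² = 34
ρ = 1 − 6Σd² / [n(n²−1)] = 1 − 6×34 / (5×24) = 1 − 204/120 ≈ -0.700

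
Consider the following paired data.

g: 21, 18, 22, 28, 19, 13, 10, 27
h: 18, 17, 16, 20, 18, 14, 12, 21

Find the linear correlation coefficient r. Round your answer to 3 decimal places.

0.933

n = 8, Σg = 158, Σh = 136, Σg² = 3392, Σh² = 2374, Σgh = 2807
nΣgh − ΣgΣh = 22456 − 21488 = 968
nΣg² − (Σg)² = 27136 − 24964 = 2172; nΣh² − (Σh)² = 18992 − 18496 = 496
r = 968 / √(2172 × 496) = 968 / 1037.9364 ≈ 0.933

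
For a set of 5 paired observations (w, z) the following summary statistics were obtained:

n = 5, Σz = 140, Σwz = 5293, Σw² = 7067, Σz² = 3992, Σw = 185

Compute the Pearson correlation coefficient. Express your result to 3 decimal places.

0.894

r = (nΣwz − ΣwΣz) / √[(nΣw² − (Σw)²)(nΣz² − (Σz)²)]
Numerator: 5×5293 − 185×140 = 565
Denominator: √[(35335 − 34225)(19960 − 19600)] = √[1110 × 360] = 632.1392
r = 565 / 632.1392 ≈ 0.894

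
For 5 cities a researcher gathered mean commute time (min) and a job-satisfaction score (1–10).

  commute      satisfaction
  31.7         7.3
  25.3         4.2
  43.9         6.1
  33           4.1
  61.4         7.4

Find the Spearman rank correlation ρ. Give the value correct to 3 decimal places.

0.500

Rank commute: 2, 1, 4, 3, 5
Rank satisfaction: 4, 2, 3, 1, 5
d = rank(commute) − rank(satisfaction): -2, -1, 1, 2, 0; Σd² = 10
ρ = 1 − 6Σd² / [n(n²−1)] = 1 − 6×10 / (5×24) = 1 − 60/120 ≈ 0.500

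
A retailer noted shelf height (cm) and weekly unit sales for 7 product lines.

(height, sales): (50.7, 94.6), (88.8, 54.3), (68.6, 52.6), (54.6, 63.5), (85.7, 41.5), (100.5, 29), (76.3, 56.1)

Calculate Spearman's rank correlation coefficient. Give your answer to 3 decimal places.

-0.821

Rank height: 1, 6, 3, 2, 5, 7, 4
Rank sales: 7, 4, 3, 6, 2, 1, 5
d = rank(height) − rank(sales): -6, 2, 0, -4, 3, 6, -1; Σd² = 102
ρ = 1 − 6Σd² / [n(n²−1)] = 1 − 6×102 / (7×48) = 1 − 612/336 ≈ -0.821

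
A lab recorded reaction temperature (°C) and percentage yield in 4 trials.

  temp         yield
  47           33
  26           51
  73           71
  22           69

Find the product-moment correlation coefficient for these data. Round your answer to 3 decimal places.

n = 4, Σx = 168, Σy = 224, Σx² = 8698, Σy² = 13492, Σxy = 9578
nΣxy − ΣxΣy = 38312 − 37632 = 680
nΣx² − (Σx)² = 34792 − 28224 = 6568; nΣy² − (Σy)² = 53968 − 50176 = 3792
r = 680 / √(6568 × 3792) = 680 / 4990.5767 ≈ 0.136

0.136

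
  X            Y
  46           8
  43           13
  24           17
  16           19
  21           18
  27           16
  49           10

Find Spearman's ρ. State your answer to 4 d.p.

-0.9643

Rank X: 6, 5, 3, 1, 2, 4, 7
Rank Y: 1, 3, 5, 7, 6, 4, 2
d = rank(X) − rank(Y): 5, 2, -2, -6, -4, 0, 5; Σd² = 110
ρ = 1 − 6Σd² / [n(n²−1)] = 1 − 6×110 / (7×48) = 1 − 660/336 ≈ -0.9643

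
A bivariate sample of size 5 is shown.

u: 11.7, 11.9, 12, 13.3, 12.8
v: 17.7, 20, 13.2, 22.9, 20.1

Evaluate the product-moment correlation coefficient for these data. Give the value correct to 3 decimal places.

0.671

n = 5, Σu = 61.7, Σv = 93.9, Σu² = 763.23, Σv² = 1815.95, Σuv = 1165.34
nΣuv − ΣuΣv = 5826.7 − 5793.63 = 33.07
nΣu² − (Σu)² = 3816.15 − 3806.89 = 9.26; nΣv² − (Σv)² = 9079.75 − 8817.21 = 262.54
r = 33.07 / √(9.26 × 262.54) = 33.07 / 49.3064 ≈ 0.671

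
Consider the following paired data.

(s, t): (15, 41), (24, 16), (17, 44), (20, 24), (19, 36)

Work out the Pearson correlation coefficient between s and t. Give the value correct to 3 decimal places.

n = 5, Σs = 95, Σt = 161, Σs² = 1851, Σt² = 5745, Σst = 2911
nΣst − ΣsΣt = 14555 − 15295 = -740
nΣs² − (Σs)² = 9255 − 9025 = 230; nΣt² − (Σt)² = 28725 − 25921 = 2804
r = -740 / √(230 × 2804) = -740 / 803.0691 ≈ -0.921

-0.921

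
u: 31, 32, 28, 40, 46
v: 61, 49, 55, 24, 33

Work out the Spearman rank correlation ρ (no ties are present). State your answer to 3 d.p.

Rank u: 2, 3, 1, 4, 5
Rank v: 5, 3, 4, 1, 2
d = rank(u) − rank(v): -3, 0, -3, 3, 3; Σd² = 36
ρ = 1 − 6Σd² / [n(n²−1)] = 1 − 6×36 / (5×24) = 1 − 216/120 ≈ -0.800

-0.800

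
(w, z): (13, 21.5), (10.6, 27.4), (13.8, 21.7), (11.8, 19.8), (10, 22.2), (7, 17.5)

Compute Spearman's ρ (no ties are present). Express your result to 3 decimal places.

0.143

Rank w: 5, 3, 6, 4, 2, 1
Rank z: 3, 6, 4, 2, 5, 1
d = rank(w) − rank(z): 2, -3, 2, 2, -3, 0; Σd² = 30
ρ = 1 − 6Σd² / [n(n²−1)] = 1 − 6×30 / (6×35) = 1 − 180/210 ≈ 0.143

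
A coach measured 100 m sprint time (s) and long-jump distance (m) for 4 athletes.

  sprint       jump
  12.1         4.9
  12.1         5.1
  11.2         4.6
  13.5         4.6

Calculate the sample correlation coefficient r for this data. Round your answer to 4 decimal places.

n = 4, Σx = 48.9, Σy = 19.2, Σx² = 600.51, Σy² = 92.34, Σxy = 234.62
nΣxy − ΣxΣy = 938.48 − 938.88 = -0.4
nΣx² − (Σx)² = 2402.04 − 2391.21 = 10.83; nΣy² − (Σy)² = 369.36 − 368.64 = 0.72
r = -0.4 / √(10.83 × 0.72) = -0.4 / 2.7924 ≈ -0.1432

-0.1432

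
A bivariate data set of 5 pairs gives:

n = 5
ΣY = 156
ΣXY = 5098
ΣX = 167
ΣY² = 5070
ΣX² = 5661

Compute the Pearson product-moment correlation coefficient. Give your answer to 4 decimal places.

-0.8653

r = (nΣXY − ΣXΣY) / √[(nΣX² − (ΣX)²)(nΣY² − (ΣY)²)]
Numerator: 5×5098 − 167×156 = -562
Denominator: √[(28305 − 27889)(25350 − 24336)] = √[416 × 1014] = 649.4798
r = -562 / 649.4798 ≈ -0.8653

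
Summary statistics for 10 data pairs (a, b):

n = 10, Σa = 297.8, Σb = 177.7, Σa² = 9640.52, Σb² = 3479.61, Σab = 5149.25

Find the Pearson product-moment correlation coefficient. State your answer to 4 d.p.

r = (nΣab − ΣaΣb) / √[(nΣa² − (Σa)²)(nΣb² − (Σb)²)]
Numerator: 10×5149.25 − 297.8×177.7 = -1426.56
Denominator: √[(96405.2 − 88684.84)(34796.1 − 31577.29)] = √[7720.36 × 3218.81] = 4985.0147
r = -1426.56 / 4985.0147 ≈ -0.2862

-0.2862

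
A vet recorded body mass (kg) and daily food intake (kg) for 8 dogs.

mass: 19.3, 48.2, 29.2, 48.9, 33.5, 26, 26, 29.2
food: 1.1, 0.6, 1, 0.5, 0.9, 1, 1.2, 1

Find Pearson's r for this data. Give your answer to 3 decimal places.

n = 8, Σx = 260.3, Σy = 7.3, Σx² = 9266.47, Σy² = 7.07, Σxy = 220.35
nΣxy − ΣxΣy = 1762.8 − 1900.19 = -137.39
nΣx² − (Σx)² = 74131.76 − 67756.09 = 6375.67; nΣy² − (Σy)² = 56.56 − 53.29 = 3.27
r = -137.39 / √(6375.67 × 3.27) = -137.39 / 144.3899 ≈ -0.952

-0.952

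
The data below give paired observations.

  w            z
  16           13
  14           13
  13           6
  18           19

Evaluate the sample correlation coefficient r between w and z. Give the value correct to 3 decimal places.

0.912

n = 4, Σw = 61, Σz = 51, Σw² = 945, Σz² = 735, Σwz = 810
nΣwz − ΣwΣz = 3240 − 3111 = 129
nΣw² − (Σw)² = 3780 − 3721 = 59; nΣz² − (Σz)² = 2940 − 2601 = 339
r = 129 / √(59 × 339) = 129 / 141.4249 ≈ 0.912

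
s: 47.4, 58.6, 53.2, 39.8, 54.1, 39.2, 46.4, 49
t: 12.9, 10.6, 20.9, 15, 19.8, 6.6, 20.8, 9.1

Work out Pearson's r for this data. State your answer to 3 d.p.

0.283

n = 8, Σs = 387.7, Σt = 115.7, Σs² = 19112.41, Σt² = 1891.63, Σst = 5682.42
nΣst − ΣsΣt = 45459.36 − 44856.89 = 602.47
nΣs² − (Σs)² = 152899.28 − 150311.29 = 2587.99; nΣt² − (Σt)² = 15133.04 − 13386.49 = 1746.55
r = 602.47 / √(2587.99 × 1746.55) = 602.47 / 2126.0418 ≈ 0.283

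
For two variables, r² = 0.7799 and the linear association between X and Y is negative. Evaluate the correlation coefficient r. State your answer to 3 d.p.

|r| = √0.7799 = 0.883
The association is negative, so r = −0.883.

-0.883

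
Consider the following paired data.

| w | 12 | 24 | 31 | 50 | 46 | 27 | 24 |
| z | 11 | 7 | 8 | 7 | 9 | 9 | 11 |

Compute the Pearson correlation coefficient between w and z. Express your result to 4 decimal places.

n = 7, Σw = 214, Σz = 62, Σw² = 7602, Σz² = 566, Σwz = 1819
nΣwz − ΣwΣz = 12733 − 13268 = -535
nΣw² − (Σw)² = 53214 − 45796 = 7418; nΣz² − (Σz)² = 3962 − 3844 = 118
r = -535 / √(7418 × 118) = -535 / 935.5875 ≈ -0.5718

-0.5718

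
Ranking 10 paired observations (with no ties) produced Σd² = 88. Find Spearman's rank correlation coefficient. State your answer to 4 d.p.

ρ = 1 − 6Σd² / [n(n²−1)] = 1 − 6×88 / (10×99)
  = 1 − 528/990 = 1 − 0.53333 ≈ 0.4667

0.4667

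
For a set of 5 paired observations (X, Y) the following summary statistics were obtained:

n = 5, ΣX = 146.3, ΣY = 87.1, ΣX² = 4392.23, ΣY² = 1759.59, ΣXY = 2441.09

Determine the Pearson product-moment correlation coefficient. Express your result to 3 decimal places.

-0.654

r = (nΣXY − ΣXΣY) / √[(nΣX² − (ΣX)²)(nΣY² − (ΣY)²)]
Numerator: 5×2441.09 − 146.3×87.1 = -537.28
Denominator: √[(21961.15 − 21403.69)(8797.95 − 7586.41)] = √[557.46 × 1211.54] = 821.8182
r = -537.28 / 821.8182 ≈ -0.654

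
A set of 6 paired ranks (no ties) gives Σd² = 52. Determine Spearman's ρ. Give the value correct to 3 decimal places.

-0.486

ρ = 1 − 6Σd² / [n(n²−1)] = 1 − 6×52 / (6×35)
  = 1 − 312/210 = 1 − 1.4857 ≈ -0.486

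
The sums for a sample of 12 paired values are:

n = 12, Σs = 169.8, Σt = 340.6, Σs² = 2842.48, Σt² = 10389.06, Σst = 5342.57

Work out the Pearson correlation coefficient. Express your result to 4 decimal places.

0.9284

r = (nΣst − ΣsΣt) / √[(nΣs² − (Σs)²)(nΣt² − (Σt)²)]
Numerator: 12×5342.57 − 169.8×340.6 = 6276.96
Denominator: √[(34109.76 − 28832.04)(124668.72 − 116008.36)] = √[5277.72 × 8660.36] = 6760.6919
r = 6276.96 / 6760.6919 ≈ 0.9284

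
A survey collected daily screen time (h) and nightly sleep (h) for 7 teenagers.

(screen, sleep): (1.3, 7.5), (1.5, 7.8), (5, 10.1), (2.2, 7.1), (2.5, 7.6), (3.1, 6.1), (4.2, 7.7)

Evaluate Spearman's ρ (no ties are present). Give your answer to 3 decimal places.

0.321

Rank screen: 1, 2, 7, 3, 4, 5, 6
Rank sleep: 3, 6, 7, 2, 4, 1, 5
d = rank(screen) − rank(sleep): -2, -4, 0, 1, 0, 4, 1; Σd² = 38
ρ = 1 − 6Σd² / [n(n²−1)] = 1 − 6×38 / (7×48) = 1 − 228/336 ≈ 0.321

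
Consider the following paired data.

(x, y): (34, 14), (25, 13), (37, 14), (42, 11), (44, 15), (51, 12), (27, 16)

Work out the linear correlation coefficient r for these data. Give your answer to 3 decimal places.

n = 7, Σx = 260, Σy = 95, Σx² = 10180, Σy² = 1307, Σxy = 3485
nΣxy − ΣxΣy = 24395 − 24700 = -305
nΣx² − (Σx)² = 71260 − 67600 = 3660; nΣy² − (Σy)² = 9149 − 9025 = 124
r = -305 / √(3660 × 124) = -305 / 673.6765 ≈ -0.453

-0.453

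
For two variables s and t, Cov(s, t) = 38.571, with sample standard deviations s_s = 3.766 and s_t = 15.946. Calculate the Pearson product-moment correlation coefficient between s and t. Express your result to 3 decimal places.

r = Cov(s,t) / (s_s · s_t) = 38.571 / (3.766 × 15.946)
  = 38.571 / 60.0526 ≈ 0.642

0.642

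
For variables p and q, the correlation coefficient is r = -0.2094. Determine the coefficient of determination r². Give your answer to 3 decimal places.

0.044

r² = (-0.2094)² = 0.044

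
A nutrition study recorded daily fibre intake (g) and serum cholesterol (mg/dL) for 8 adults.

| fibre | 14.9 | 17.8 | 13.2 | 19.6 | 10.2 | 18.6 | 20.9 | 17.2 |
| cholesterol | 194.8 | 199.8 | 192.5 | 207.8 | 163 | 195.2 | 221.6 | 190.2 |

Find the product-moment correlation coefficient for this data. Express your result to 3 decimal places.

0.891

n = 8, Σx = 132.4, Σy = 1564.9, Σx² = 2279.9, Σy² = 308058.81, Σxy = 26269.04
nΣxy − ΣxΣy = 210152.32 − 207192.76 = 2959.56
nΣx² − (Σx)² = 18239.2 − 17529.76 = 709.44; nΣy² − (Σy)² = 2464470.48 − 2448912.01 = 15558.47
r = 2959.56 / √(709.44 × 15558.47) = 2959.56 / 3322.3186 ≈ 0.891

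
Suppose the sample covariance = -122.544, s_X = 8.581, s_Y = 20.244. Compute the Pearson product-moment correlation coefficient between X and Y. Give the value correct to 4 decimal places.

-0.7054

r = Cov(X,Y) / (s_X · s_Y) = -122.544 / (8.581 × 20.244)
  = -122.544 / 173.7138 ≈ -0.7054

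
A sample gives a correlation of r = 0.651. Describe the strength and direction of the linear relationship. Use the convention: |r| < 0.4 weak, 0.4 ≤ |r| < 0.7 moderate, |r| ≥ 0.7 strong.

r = 0.651 > 0 so the relationship is positive.
|r| = 0.651, which falls in the moderate range.

moderate positive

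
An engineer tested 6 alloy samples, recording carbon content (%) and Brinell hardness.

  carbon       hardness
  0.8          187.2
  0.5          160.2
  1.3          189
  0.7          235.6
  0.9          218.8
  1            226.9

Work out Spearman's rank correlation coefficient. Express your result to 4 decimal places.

Rank carbon: 3, 1, 6, 2, 4, 5
Rank hardness: 2, 1, 3, 6, 4, 5
d = rank(carbon) − rank(hardness): 1, 0, 3, -4, 0, 0; Σd² = 26
ρ = 1 − 6Σd² / [n(n²−1)] = 1 − 6×26 / (6×35) = 1 − 156/210 ≈ 0.2571

0.2571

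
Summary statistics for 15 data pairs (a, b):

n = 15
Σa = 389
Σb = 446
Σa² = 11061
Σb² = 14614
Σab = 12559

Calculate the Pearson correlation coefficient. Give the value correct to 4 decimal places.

r = (nΣab − ΣaΣb) / √[(nΣa² − (Σa)²)(nΣb² − (Σb)²)]
Numerator: 15×12559 − 389×446 = 14891
Denominator: √[(165915 − 151321)(219210 − 198916)] = √[14594 × 20294] = 17209.6088
r = 14891 / 17209.6088 ≈ 0.8653

0.8653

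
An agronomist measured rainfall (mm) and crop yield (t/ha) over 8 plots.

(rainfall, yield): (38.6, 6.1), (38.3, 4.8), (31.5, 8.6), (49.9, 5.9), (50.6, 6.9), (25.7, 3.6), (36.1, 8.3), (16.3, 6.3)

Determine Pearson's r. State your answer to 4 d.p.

n = 8, Σx = 287, Σy = 50.5, Σx² = 11228.86, Σy² = 338.17, Σxy = 1828.59
nΣxy − ΣxΣy = 14628.72 − 14493.5 = 135.22
nΣx² − (Σx)² = 89830.88 − 82369 = 7461.88; nΣy² − (Σy)² = 2705.36 − 2550.25 = 155.11
r = 135.22 / √(7461.88 × 155.11) = 135.22 / 1075.8309 ≈ 0.1257

0.1257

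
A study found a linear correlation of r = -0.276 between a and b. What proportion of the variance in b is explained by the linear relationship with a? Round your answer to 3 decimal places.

r² = (-0.276)² = 0.076

0.076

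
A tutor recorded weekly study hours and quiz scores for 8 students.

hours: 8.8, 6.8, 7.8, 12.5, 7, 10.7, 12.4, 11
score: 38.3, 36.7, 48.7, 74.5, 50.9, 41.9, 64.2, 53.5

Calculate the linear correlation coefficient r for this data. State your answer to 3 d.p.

0.722

n = 8, Σx = 77, Σy = 408.7, Σx² = 779.02, Σy² = 22066.03, Σxy = 4086.92
nΣxy − ΣxΣy = 32695.36 − 31469.9 = 1225.46
nΣx² − (Σx)² = 6232.16 − 5929 = 303.16; nΣy² − (Σy)² = 176528.24 − 167035.69 = 9492.55
r = 1225.46 / √(303.16 × 9492.55) = 1225.46 / 1696.3966 ≈ 0.722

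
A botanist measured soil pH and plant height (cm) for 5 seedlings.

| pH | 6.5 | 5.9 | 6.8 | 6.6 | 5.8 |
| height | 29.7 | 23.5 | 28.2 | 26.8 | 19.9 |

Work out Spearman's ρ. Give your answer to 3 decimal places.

0.700

Rank pH: 3, 2, 5, 4, 1
Rank height: 5, 2, 4, 3, 1
d = rank(pH) − rank(height): -2, 0, 1, 1, 0; Σd² = 6
ρ = 1 − 6Σd² / [n(n²−1)] = 1 − 6×6 / (5×24) = 1 − 36/120 ≈ 0.700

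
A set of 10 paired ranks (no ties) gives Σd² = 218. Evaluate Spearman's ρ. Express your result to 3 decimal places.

ρ = 1 − 6Σd² / [n(n²−1)] = 1 − 6×218 / (10×99)
  = 1 − 1308/990 = 1 − 1.3212 ≈ -0.321

-0.321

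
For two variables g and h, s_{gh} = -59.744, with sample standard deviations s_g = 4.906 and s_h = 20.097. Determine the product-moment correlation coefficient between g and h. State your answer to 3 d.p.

r = Cov(g,h) / (s_g · s_h) = -59.744 / (4.906 × 20.097)
  = -59.744 / 98.5959 ≈ -0.606

-0.606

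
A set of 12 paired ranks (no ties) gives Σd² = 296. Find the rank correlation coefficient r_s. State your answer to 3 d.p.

ρ = 1 − 6Σd² / [n(n²−1)] = 1 − 6×296 / (12×143)
  = 1 − 1776/1716 = 1 − 1.0350 ≈ -0.035

-0.035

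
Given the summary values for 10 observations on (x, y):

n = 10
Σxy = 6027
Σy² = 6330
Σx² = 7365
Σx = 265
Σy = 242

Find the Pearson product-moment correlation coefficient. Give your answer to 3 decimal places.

r = (nΣxy − ΣxΣy) / √[(nΣx² − (Σx)²)(nΣy² − (Σy)²)]
Numerator: 10×6027 − 265×242 = -3860
Denominator: √[(73650 − 70225)(63300 − 58564)] = √[3425 × 4736] = 4027.5054
r = -3860 / 4027.5054 ≈ -0.958

-0.958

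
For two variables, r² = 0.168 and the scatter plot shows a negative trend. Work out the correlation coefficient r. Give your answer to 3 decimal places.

|r| = √0.168 = 0.410
The association is negative, so r = −0.410.

-0.410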